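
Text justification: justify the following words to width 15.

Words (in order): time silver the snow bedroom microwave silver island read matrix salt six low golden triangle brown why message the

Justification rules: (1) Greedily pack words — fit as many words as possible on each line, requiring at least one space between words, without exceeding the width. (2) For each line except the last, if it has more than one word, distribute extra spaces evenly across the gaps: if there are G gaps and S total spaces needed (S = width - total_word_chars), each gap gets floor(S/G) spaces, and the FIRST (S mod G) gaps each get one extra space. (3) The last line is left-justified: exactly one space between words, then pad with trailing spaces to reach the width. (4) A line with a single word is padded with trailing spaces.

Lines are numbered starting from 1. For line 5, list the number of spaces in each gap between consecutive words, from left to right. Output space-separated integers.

Answer: 5

Derivation:
Line 1: ['time', 'silver', 'the'] (min_width=15, slack=0)
Line 2: ['snow', 'bedroom'] (min_width=12, slack=3)
Line 3: ['microwave'] (min_width=9, slack=6)
Line 4: ['silver', 'island'] (min_width=13, slack=2)
Line 5: ['read', 'matrix'] (min_width=11, slack=4)
Line 6: ['salt', 'six', 'low'] (min_width=12, slack=3)
Line 7: ['golden', 'triangle'] (min_width=15, slack=0)
Line 8: ['brown', 'why'] (min_width=9, slack=6)
Line 9: ['message', 'the'] (min_width=11, slack=4)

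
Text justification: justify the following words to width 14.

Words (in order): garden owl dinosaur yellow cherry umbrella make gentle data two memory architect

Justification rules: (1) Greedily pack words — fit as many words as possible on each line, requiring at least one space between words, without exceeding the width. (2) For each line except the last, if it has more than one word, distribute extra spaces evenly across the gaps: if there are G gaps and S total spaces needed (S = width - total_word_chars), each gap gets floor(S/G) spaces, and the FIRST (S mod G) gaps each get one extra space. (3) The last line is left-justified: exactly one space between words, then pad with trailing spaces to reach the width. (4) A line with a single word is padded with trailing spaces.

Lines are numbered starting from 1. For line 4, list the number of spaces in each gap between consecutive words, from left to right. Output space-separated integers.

Answer: 2

Derivation:
Line 1: ['garden', 'owl'] (min_width=10, slack=4)
Line 2: ['dinosaur'] (min_width=8, slack=6)
Line 3: ['yellow', 'cherry'] (min_width=13, slack=1)
Line 4: ['umbrella', 'make'] (min_width=13, slack=1)
Line 5: ['gentle', 'data'] (min_width=11, slack=3)
Line 6: ['two', 'memory'] (min_width=10, slack=4)
Line 7: ['architect'] (min_width=9, slack=5)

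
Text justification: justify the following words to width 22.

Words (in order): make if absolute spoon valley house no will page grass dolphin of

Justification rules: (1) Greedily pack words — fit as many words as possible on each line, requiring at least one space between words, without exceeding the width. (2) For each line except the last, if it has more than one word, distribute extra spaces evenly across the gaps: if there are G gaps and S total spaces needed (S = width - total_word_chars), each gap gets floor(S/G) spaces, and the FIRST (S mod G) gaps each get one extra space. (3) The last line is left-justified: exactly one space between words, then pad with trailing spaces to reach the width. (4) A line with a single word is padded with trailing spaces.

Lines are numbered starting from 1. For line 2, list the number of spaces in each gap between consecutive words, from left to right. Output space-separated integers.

Answer: 2 2 1

Derivation:
Line 1: ['make', 'if', 'absolute', 'spoon'] (min_width=22, slack=0)
Line 2: ['valley', 'house', 'no', 'will'] (min_width=20, slack=2)
Line 3: ['page', 'grass', 'dolphin', 'of'] (min_width=21, slack=1)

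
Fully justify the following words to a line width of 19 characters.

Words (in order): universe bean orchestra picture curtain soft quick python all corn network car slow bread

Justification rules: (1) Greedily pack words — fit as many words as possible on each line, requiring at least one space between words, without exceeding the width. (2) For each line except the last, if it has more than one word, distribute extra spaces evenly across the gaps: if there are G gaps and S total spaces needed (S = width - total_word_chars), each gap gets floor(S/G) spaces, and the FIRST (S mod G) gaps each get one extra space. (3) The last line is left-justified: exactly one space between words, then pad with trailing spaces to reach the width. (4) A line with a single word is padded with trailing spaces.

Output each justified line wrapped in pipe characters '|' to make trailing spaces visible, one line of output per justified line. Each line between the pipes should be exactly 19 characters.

Answer: |universe       bean|
|orchestra   picture|
|curtain  soft quick|
|python   all   corn|
|network   car  slow|
|bread              |

Derivation:
Line 1: ['universe', 'bean'] (min_width=13, slack=6)
Line 2: ['orchestra', 'picture'] (min_width=17, slack=2)
Line 3: ['curtain', 'soft', 'quick'] (min_width=18, slack=1)
Line 4: ['python', 'all', 'corn'] (min_width=15, slack=4)
Line 5: ['network', 'car', 'slow'] (min_width=16, slack=3)
Line 6: ['bread'] (min_width=5, slack=14)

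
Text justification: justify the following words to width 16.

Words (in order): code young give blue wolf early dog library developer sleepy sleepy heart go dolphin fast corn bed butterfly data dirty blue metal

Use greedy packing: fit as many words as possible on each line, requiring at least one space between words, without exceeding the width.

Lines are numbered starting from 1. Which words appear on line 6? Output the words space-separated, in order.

Line 1: ['code', 'young', 'give'] (min_width=15, slack=1)
Line 2: ['blue', 'wolf', 'early'] (min_width=15, slack=1)
Line 3: ['dog', 'library'] (min_width=11, slack=5)
Line 4: ['developer', 'sleepy'] (min_width=16, slack=0)
Line 5: ['sleepy', 'heart', 'go'] (min_width=15, slack=1)
Line 6: ['dolphin', 'fast'] (min_width=12, slack=4)
Line 7: ['corn', 'bed'] (min_width=8, slack=8)
Line 8: ['butterfly', 'data'] (min_width=14, slack=2)
Line 9: ['dirty', 'blue', 'metal'] (min_width=16, slack=0)

Answer: dolphin fast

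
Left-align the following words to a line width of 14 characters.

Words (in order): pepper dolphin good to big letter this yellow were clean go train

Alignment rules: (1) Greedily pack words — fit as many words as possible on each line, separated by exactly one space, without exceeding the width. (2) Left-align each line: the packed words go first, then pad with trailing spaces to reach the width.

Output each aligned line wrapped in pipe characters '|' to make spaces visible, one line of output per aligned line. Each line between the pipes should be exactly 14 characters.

Line 1: ['pepper', 'dolphin'] (min_width=14, slack=0)
Line 2: ['good', 'to', 'big'] (min_width=11, slack=3)
Line 3: ['letter', 'this'] (min_width=11, slack=3)
Line 4: ['yellow', 'were'] (min_width=11, slack=3)
Line 5: ['clean', 'go', 'train'] (min_width=14, slack=0)

Answer: |pepper dolphin|
|good to big   |
|letter this   |
|yellow were   |
|clean go train|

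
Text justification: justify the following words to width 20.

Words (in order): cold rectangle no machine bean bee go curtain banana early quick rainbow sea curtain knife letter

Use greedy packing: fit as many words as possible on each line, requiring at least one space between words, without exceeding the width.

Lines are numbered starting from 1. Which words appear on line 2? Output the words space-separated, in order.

Answer: machine bean bee go

Derivation:
Line 1: ['cold', 'rectangle', 'no'] (min_width=17, slack=3)
Line 2: ['machine', 'bean', 'bee', 'go'] (min_width=19, slack=1)
Line 3: ['curtain', 'banana', 'early'] (min_width=20, slack=0)
Line 4: ['quick', 'rainbow', 'sea'] (min_width=17, slack=3)
Line 5: ['curtain', 'knife', 'letter'] (min_width=20, slack=0)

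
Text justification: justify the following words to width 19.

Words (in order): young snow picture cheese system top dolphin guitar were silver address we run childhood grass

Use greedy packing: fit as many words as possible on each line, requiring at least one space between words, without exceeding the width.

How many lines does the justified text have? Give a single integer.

Line 1: ['young', 'snow', 'picture'] (min_width=18, slack=1)
Line 2: ['cheese', 'system', 'top'] (min_width=17, slack=2)
Line 3: ['dolphin', 'guitar', 'were'] (min_width=19, slack=0)
Line 4: ['silver', 'address', 'we'] (min_width=17, slack=2)
Line 5: ['run', 'childhood', 'grass'] (min_width=19, slack=0)
Total lines: 5

Answer: 5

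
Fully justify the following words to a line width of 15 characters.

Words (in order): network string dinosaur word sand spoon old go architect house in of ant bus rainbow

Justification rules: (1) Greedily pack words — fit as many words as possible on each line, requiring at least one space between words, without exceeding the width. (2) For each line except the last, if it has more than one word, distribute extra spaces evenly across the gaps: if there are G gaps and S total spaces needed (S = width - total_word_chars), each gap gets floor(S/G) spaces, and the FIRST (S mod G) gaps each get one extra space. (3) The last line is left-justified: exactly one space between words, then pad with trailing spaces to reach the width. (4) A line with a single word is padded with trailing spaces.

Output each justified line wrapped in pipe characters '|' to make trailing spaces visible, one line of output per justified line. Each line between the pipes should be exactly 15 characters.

Line 1: ['network', 'string'] (min_width=14, slack=1)
Line 2: ['dinosaur', 'word'] (min_width=13, slack=2)
Line 3: ['sand', 'spoon', 'old'] (min_width=14, slack=1)
Line 4: ['go', 'architect'] (min_width=12, slack=3)
Line 5: ['house', 'in', 'of', 'ant'] (min_width=15, slack=0)
Line 6: ['bus', 'rainbow'] (min_width=11, slack=4)

Answer: |network  string|
|dinosaur   word|
|sand  spoon old|
|go    architect|
|house in of ant|
|bus rainbow    |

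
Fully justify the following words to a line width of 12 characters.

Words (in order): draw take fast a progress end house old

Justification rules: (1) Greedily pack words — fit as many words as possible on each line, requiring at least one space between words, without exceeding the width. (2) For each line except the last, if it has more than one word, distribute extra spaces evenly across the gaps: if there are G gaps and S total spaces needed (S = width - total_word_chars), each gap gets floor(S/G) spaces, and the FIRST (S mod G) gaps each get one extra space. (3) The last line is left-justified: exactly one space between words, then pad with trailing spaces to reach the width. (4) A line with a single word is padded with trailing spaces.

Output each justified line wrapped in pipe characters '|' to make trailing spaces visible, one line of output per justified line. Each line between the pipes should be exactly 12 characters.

Line 1: ['draw', 'take'] (min_width=9, slack=3)
Line 2: ['fast', 'a'] (min_width=6, slack=6)
Line 3: ['progress', 'end'] (min_width=12, slack=0)
Line 4: ['house', 'old'] (min_width=9, slack=3)

Answer: |draw    take|
|fast       a|
|progress end|
|house old   |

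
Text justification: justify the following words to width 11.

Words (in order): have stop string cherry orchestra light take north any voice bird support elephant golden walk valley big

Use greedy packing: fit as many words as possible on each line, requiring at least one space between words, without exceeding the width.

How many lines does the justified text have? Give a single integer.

Line 1: ['have', 'stop'] (min_width=9, slack=2)
Line 2: ['string'] (min_width=6, slack=5)
Line 3: ['cherry'] (min_width=6, slack=5)
Line 4: ['orchestra'] (min_width=9, slack=2)
Line 5: ['light', 'take'] (min_width=10, slack=1)
Line 6: ['north', 'any'] (min_width=9, slack=2)
Line 7: ['voice', 'bird'] (min_width=10, slack=1)
Line 8: ['support'] (min_width=7, slack=4)
Line 9: ['elephant'] (min_width=8, slack=3)
Line 10: ['golden', 'walk'] (min_width=11, slack=0)
Line 11: ['valley', 'big'] (min_width=10, slack=1)
Total lines: 11

Answer: 11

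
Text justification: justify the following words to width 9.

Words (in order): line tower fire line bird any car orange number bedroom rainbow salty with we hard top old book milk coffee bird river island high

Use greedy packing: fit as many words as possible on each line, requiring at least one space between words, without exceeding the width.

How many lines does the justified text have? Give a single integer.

Answer: 19

Derivation:
Line 1: ['line'] (min_width=4, slack=5)
Line 2: ['tower'] (min_width=5, slack=4)
Line 3: ['fire', 'line'] (min_width=9, slack=0)
Line 4: ['bird', 'any'] (min_width=8, slack=1)
Line 5: ['car'] (min_width=3, slack=6)
Line 6: ['orange'] (min_width=6, slack=3)
Line 7: ['number'] (min_width=6, slack=3)
Line 8: ['bedroom'] (min_width=7, slack=2)
Line 9: ['rainbow'] (min_width=7, slack=2)
Line 10: ['salty'] (min_width=5, slack=4)
Line 11: ['with', 'we'] (min_width=7, slack=2)
Line 12: ['hard', 'top'] (min_width=8, slack=1)
Line 13: ['old', 'book'] (min_width=8, slack=1)
Line 14: ['milk'] (min_width=4, slack=5)
Line 15: ['coffee'] (min_width=6, slack=3)
Line 16: ['bird'] (min_width=4, slack=5)
Line 17: ['river'] (min_width=5, slack=4)
Line 18: ['island'] (min_width=6, slack=3)
Line 19: ['high'] (min_width=4, slack=5)
Total lines: 19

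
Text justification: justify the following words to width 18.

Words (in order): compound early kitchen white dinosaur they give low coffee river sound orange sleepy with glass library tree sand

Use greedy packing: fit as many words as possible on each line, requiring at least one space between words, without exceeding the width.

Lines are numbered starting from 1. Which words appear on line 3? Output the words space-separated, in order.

Answer: dinosaur they give

Derivation:
Line 1: ['compound', 'early'] (min_width=14, slack=4)
Line 2: ['kitchen', 'white'] (min_width=13, slack=5)
Line 3: ['dinosaur', 'they', 'give'] (min_width=18, slack=0)
Line 4: ['low', 'coffee', 'river'] (min_width=16, slack=2)
Line 5: ['sound', 'orange'] (min_width=12, slack=6)
Line 6: ['sleepy', 'with', 'glass'] (min_width=17, slack=1)
Line 7: ['library', 'tree', 'sand'] (min_width=17, slack=1)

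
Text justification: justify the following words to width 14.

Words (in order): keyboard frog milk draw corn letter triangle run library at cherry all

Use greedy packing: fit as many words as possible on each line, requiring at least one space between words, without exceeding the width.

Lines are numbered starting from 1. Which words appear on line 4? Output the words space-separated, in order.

Answer: triangle run

Derivation:
Line 1: ['keyboard', 'frog'] (min_width=13, slack=1)
Line 2: ['milk', 'draw', 'corn'] (min_width=14, slack=0)
Line 3: ['letter'] (min_width=6, slack=8)
Line 4: ['triangle', 'run'] (min_width=12, slack=2)
Line 5: ['library', 'at'] (min_width=10, slack=4)
Line 6: ['cherry', 'all'] (min_width=10, slack=4)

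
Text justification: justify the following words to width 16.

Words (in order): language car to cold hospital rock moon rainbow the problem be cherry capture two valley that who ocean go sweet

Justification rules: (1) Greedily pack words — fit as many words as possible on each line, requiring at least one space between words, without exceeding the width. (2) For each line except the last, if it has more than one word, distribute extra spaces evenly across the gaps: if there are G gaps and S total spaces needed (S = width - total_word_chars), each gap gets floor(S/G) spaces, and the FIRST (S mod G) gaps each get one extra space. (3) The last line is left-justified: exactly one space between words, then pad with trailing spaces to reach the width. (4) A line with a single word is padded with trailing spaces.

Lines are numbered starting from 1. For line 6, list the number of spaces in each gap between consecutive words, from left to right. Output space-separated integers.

Line 1: ['language', 'car', 'to'] (min_width=15, slack=1)
Line 2: ['cold', 'hospital'] (min_width=13, slack=3)
Line 3: ['rock', 'moon'] (min_width=9, slack=7)
Line 4: ['rainbow', 'the'] (min_width=11, slack=5)
Line 5: ['problem', 'be'] (min_width=10, slack=6)
Line 6: ['cherry', 'capture'] (min_width=14, slack=2)
Line 7: ['two', 'valley', 'that'] (min_width=15, slack=1)
Line 8: ['who', 'ocean', 'go'] (min_width=12, slack=4)
Line 9: ['sweet'] (min_width=5, slack=11)

Answer: 3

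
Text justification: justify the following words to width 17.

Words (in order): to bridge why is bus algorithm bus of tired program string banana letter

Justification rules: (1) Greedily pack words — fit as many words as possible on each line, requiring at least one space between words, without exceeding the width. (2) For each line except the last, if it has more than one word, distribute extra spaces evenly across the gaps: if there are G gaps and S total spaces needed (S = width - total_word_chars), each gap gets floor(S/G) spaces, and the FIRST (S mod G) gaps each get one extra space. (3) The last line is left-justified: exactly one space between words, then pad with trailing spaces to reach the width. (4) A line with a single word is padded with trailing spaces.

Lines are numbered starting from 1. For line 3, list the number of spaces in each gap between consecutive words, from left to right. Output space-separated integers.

Line 1: ['to', 'bridge', 'why', 'is'] (min_width=16, slack=1)
Line 2: ['bus', 'algorithm', 'bus'] (min_width=17, slack=0)
Line 3: ['of', 'tired', 'program'] (min_width=16, slack=1)
Line 4: ['string', 'banana'] (min_width=13, slack=4)
Line 5: ['letter'] (min_width=6, slack=11)

Answer: 2 1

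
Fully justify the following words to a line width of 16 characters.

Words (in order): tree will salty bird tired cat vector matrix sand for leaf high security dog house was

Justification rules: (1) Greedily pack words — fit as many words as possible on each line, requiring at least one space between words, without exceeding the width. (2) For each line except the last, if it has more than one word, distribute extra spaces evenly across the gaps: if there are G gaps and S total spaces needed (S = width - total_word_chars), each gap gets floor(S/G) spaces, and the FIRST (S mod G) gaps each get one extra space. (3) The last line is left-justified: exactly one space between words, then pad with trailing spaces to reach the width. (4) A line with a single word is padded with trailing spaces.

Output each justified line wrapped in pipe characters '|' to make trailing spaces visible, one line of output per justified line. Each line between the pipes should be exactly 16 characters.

Answer: |tree  will salty|
|bird  tired  cat|
|vector    matrix|
|sand   for  leaf|
|high    security|
|dog house was   |

Derivation:
Line 1: ['tree', 'will', 'salty'] (min_width=15, slack=1)
Line 2: ['bird', 'tired', 'cat'] (min_width=14, slack=2)
Line 3: ['vector', 'matrix'] (min_width=13, slack=3)
Line 4: ['sand', 'for', 'leaf'] (min_width=13, slack=3)
Line 5: ['high', 'security'] (min_width=13, slack=3)
Line 6: ['dog', 'house', 'was'] (min_width=13, slack=3)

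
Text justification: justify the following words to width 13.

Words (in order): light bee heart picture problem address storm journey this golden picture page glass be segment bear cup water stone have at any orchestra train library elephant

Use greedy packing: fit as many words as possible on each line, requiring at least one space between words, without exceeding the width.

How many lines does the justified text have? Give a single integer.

Line 1: ['light', 'bee'] (min_width=9, slack=4)
Line 2: ['heart', 'picture'] (min_width=13, slack=0)
Line 3: ['problem'] (min_width=7, slack=6)
Line 4: ['address', 'storm'] (min_width=13, slack=0)
Line 5: ['journey', 'this'] (min_width=12, slack=1)
Line 6: ['golden'] (min_width=6, slack=7)
Line 7: ['picture', 'page'] (min_width=12, slack=1)
Line 8: ['glass', 'be'] (min_width=8, slack=5)
Line 9: ['segment', 'bear'] (min_width=12, slack=1)
Line 10: ['cup', 'water'] (min_width=9, slack=4)
Line 11: ['stone', 'have', 'at'] (min_width=13, slack=0)
Line 12: ['any', 'orchestra'] (min_width=13, slack=0)
Line 13: ['train', 'library'] (min_width=13, slack=0)
Line 14: ['elephant'] (min_width=8, slack=5)
Total lines: 14

Answer: 14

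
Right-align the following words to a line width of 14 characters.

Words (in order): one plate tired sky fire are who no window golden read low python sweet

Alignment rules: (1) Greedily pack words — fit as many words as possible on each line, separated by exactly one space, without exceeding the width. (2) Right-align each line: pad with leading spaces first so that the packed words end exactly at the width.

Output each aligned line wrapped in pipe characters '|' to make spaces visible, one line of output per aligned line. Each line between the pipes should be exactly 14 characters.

Answer: |     one plate|
|tired sky fire|
|    are who no|
| window golden|
|      read low|
|  python sweet|

Derivation:
Line 1: ['one', 'plate'] (min_width=9, slack=5)
Line 2: ['tired', 'sky', 'fire'] (min_width=14, slack=0)
Line 3: ['are', 'who', 'no'] (min_width=10, slack=4)
Line 4: ['window', 'golden'] (min_width=13, slack=1)
Line 5: ['read', 'low'] (min_width=8, slack=6)
Line 6: ['python', 'sweet'] (min_width=12, slack=2)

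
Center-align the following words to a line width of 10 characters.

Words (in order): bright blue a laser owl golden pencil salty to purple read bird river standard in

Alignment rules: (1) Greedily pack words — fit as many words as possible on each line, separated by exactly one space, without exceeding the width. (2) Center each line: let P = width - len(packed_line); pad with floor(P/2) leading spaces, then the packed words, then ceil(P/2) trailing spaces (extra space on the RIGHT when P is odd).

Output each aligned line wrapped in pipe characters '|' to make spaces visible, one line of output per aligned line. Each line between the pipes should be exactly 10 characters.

Answer: |  bright  |
|  blue a  |
|laser owl |
|  golden  |
|  pencil  |
| salty to |
|  purple  |
|read bird |
|  river   |
| standard |
|    in    |

Derivation:
Line 1: ['bright'] (min_width=6, slack=4)
Line 2: ['blue', 'a'] (min_width=6, slack=4)
Line 3: ['laser', 'owl'] (min_width=9, slack=1)
Line 4: ['golden'] (min_width=6, slack=4)
Line 5: ['pencil'] (min_width=6, slack=4)
Line 6: ['salty', 'to'] (min_width=8, slack=2)
Line 7: ['purple'] (min_width=6, slack=4)
Line 8: ['read', 'bird'] (min_width=9, slack=1)
Line 9: ['river'] (min_width=5, slack=5)
Line 10: ['standard'] (min_width=8, slack=2)
Line 11: ['in'] (min_width=2, slack=8)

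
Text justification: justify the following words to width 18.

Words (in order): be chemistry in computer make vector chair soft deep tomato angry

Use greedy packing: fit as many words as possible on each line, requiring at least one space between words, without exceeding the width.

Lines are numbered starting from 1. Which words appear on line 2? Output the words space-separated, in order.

Answer: computer make

Derivation:
Line 1: ['be', 'chemistry', 'in'] (min_width=15, slack=3)
Line 2: ['computer', 'make'] (min_width=13, slack=5)
Line 3: ['vector', 'chair', 'soft'] (min_width=17, slack=1)
Line 4: ['deep', 'tomato', 'angry'] (min_width=17, slack=1)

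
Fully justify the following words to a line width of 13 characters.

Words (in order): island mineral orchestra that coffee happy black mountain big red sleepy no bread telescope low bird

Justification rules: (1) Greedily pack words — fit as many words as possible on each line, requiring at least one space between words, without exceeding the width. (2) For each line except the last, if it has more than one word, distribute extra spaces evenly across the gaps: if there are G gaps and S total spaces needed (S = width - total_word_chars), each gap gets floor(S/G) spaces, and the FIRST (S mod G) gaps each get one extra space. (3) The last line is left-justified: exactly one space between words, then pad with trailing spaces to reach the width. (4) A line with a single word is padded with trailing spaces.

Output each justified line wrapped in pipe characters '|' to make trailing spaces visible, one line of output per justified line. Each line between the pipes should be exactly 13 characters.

Line 1: ['island'] (min_width=6, slack=7)
Line 2: ['mineral'] (min_width=7, slack=6)
Line 3: ['orchestra'] (min_width=9, slack=4)
Line 4: ['that', 'coffee'] (min_width=11, slack=2)
Line 5: ['happy', 'black'] (min_width=11, slack=2)
Line 6: ['mountain', 'big'] (min_width=12, slack=1)
Line 7: ['red', 'sleepy', 'no'] (min_width=13, slack=0)
Line 8: ['bread'] (min_width=5, slack=8)
Line 9: ['telescope', 'low'] (min_width=13, slack=0)
Line 10: ['bird'] (min_width=4, slack=9)

Answer: |island       |
|mineral      |
|orchestra    |
|that   coffee|
|happy   black|
|mountain  big|
|red sleepy no|
|bread        |
|telescope low|
|bird         |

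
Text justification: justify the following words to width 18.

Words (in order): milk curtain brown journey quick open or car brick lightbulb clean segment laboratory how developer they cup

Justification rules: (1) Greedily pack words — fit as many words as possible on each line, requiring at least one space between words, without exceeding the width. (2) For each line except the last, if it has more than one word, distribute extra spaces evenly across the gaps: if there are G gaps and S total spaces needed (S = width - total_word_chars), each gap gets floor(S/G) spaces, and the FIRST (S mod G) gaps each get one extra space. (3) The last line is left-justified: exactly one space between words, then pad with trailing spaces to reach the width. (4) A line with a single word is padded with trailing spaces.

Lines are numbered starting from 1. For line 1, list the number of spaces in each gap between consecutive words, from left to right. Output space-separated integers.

Line 1: ['milk', 'curtain', 'brown'] (min_width=18, slack=0)
Line 2: ['journey', 'quick', 'open'] (min_width=18, slack=0)
Line 3: ['or', 'car', 'brick'] (min_width=12, slack=6)
Line 4: ['lightbulb', 'clean'] (min_width=15, slack=3)
Line 5: ['segment', 'laboratory'] (min_width=18, slack=0)
Line 6: ['how', 'developer', 'they'] (min_width=18, slack=0)
Line 7: ['cup'] (min_width=3, slack=15)

Answer: 1 1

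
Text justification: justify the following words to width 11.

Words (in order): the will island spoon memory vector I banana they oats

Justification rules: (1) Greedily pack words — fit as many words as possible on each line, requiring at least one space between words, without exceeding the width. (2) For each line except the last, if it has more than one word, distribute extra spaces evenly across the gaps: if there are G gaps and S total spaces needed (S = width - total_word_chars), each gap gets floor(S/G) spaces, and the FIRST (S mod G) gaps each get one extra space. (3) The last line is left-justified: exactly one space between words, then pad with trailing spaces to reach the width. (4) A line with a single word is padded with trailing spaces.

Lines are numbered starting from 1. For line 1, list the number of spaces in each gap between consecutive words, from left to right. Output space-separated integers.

Answer: 4

Derivation:
Line 1: ['the', 'will'] (min_width=8, slack=3)
Line 2: ['island'] (min_width=6, slack=5)
Line 3: ['spoon'] (min_width=5, slack=6)
Line 4: ['memory'] (min_width=6, slack=5)
Line 5: ['vector', 'I'] (min_width=8, slack=3)
Line 6: ['banana', 'they'] (min_width=11, slack=0)
Line 7: ['oats'] (min_width=4, slack=7)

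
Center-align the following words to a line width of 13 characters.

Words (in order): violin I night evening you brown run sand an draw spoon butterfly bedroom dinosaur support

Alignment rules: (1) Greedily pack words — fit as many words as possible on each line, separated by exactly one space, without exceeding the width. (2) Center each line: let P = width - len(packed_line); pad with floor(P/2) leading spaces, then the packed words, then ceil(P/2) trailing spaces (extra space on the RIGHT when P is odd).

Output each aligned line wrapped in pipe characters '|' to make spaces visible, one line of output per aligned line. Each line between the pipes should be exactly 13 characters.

Answer: |  violin I   |
|night evening|
|you brown run|
|sand an draw |
|    spoon    |
|  butterfly  |
|   bedroom   |
|  dinosaur   |
|   support   |

Derivation:
Line 1: ['violin', 'I'] (min_width=8, slack=5)
Line 2: ['night', 'evening'] (min_width=13, slack=0)
Line 3: ['you', 'brown', 'run'] (min_width=13, slack=0)
Line 4: ['sand', 'an', 'draw'] (min_width=12, slack=1)
Line 5: ['spoon'] (min_width=5, slack=8)
Line 6: ['butterfly'] (min_width=9, slack=4)
Line 7: ['bedroom'] (min_width=7, slack=6)
Line 8: ['dinosaur'] (min_width=8, slack=5)
Line 9: ['support'] (min_width=7, slack=6)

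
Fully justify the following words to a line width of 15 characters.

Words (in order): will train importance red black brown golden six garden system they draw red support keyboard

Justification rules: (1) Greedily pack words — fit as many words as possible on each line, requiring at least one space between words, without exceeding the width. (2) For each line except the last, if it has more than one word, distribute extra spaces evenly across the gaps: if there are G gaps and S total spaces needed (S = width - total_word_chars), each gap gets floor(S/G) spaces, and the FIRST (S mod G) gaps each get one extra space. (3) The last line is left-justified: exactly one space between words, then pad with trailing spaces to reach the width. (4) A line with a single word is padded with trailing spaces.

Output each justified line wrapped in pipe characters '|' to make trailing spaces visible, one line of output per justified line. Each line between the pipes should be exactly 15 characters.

Answer: |will      train|
|importance  red|
|black     brown|
|golden      six|
|garden   system|
|they  draw  red|
|support        |
|keyboard       |

Derivation:
Line 1: ['will', 'train'] (min_width=10, slack=5)
Line 2: ['importance', 'red'] (min_width=14, slack=1)
Line 3: ['black', 'brown'] (min_width=11, slack=4)
Line 4: ['golden', 'six'] (min_width=10, slack=5)
Line 5: ['garden', 'system'] (min_width=13, slack=2)
Line 6: ['they', 'draw', 'red'] (min_width=13, slack=2)
Line 7: ['support'] (min_width=7, slack=8)
Line 8: ['keyboard'] (min_width=8, slack=7)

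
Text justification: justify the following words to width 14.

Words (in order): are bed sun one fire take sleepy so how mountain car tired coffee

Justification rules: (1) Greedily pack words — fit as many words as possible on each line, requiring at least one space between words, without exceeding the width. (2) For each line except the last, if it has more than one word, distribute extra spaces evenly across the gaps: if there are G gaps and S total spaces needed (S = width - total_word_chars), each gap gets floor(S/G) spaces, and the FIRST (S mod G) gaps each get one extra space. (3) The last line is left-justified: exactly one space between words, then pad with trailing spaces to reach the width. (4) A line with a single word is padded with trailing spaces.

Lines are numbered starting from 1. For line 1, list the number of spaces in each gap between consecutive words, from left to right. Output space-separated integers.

Answer: 3 2

Derivation:
Line 1: ['are', 'bed', 'sun'] (min_width=11, slack=3)
Line 2: ['one', 'fire', 'take'] (min_width=13, slack=1)
Line 3: ['sleepy', 'so', 'how'] (min_width=13, slack=1)
Line 4: ['mountain', 'car'] (min_width=12, slack=2)
Line 5: ['tired', 'coffee'] (min_width=12, slack=2)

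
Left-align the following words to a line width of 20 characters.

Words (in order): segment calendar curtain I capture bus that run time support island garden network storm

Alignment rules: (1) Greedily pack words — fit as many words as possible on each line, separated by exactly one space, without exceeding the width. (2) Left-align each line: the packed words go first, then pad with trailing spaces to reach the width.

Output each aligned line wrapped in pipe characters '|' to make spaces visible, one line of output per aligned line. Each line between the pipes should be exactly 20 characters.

Answer: |segment calendar    |
|curtain I capture   |
|bus that run time   |
|support island      |
|garden network storm|

Derivation:
Line 1: ['segment', 'calendar'] (min_width=16, slack=4)
Line 2: ['curtain', 'I', 'capture'] (min_width=17, slack=3)
Line 3: ['bus', 'that', 'run', 'time'] (min_width=17, slack=3)
Line 4: ['support', 'island'] (min_width=14, slack=6)
Line 5: ['garden', 'network', 'storm'] (min_width=20, slack=0)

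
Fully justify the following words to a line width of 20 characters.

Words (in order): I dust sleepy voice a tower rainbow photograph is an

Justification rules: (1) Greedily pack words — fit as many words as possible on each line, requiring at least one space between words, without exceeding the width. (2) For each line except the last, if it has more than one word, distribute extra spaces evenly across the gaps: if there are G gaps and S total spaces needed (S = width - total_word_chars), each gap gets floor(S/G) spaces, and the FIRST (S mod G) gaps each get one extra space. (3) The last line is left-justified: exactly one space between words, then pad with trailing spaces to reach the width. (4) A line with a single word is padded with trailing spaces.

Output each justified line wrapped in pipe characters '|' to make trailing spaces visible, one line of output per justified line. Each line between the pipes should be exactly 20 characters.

Answer: |I  dust sleepy voice|
|a    tower   rainbow|
|photograph is an    |

Derivation:
Line 1: ['I', 'dust', 'sleepy', 'voice'] (min_width=19, slack=1)
Line 2: ['a', 'tower', 'rainbow'] (min_width=15, slack=5)
Line 3: ['photograph', 'is', 'an'] (min_width=16, slack=4)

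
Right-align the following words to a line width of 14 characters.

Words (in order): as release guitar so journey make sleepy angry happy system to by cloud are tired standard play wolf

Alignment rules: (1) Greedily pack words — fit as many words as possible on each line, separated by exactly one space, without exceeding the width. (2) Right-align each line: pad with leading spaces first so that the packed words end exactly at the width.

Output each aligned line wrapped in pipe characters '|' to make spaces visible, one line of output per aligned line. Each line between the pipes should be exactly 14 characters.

Answer: |    as release|
|     guitar so|
|  journey make|
|  sleepy angry|
|  happy system|
|   to by cloud|
|     are tired|
| standard play|
|          wolf|

Derivation:
Line 1: ['as', 'release'] (min_width=10, slack=4)
Line 2: ['guitar', 'so'] (min_width=9, slack=5)
Line 3: ['journey', 'make'] (min_width=12, slack=2)
Line 4: ['sleepy', 'angry'] (min_width=12, slack=2)
Line 5: ['happy', 'system'] (min_width=12, slack=2)
Line 6: ['to', 'by', 'cloud'] (min_width=11, slack=3)
Line 7: ['are', 'tired'] (min_width=9, slack=5)
Line 8: ['standard', 'play'] (min_width=13, slack=1)
Line 9: ['wolf'] (min_width=4, slack=10)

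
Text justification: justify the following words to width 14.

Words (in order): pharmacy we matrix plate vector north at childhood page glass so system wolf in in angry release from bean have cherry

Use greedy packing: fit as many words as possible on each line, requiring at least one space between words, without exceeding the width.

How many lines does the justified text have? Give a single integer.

Answer: 10

Derivation:
Line 1: ['pharmacy', 'we'] (min_width=11, slack=3)
Line 2: ['matrix', 'plate'] (min_width=12, slack=2)
Line 3: ['vector', 'north'] (min_width=12, slack=2)
Line 4: ['at', 'childhood'] (min_width=12, slack=2)
Line 5: ['page', 'glass', 'so'] (min_width=13, slack=1)
Line 6: ['system', 'wolf', 'in'] (min_width=14, slack=0)
Line 7: ['in', 'angry'] (min_width=8, slack=6)
Line 8: ['release', 'from'] (min_width=12, slack=2)
Line 9: ['bean', 'have'] (min_width=9, slack=5)
Line 10: ['cherry'] (min_width=6, slack=8)
Total lines: 10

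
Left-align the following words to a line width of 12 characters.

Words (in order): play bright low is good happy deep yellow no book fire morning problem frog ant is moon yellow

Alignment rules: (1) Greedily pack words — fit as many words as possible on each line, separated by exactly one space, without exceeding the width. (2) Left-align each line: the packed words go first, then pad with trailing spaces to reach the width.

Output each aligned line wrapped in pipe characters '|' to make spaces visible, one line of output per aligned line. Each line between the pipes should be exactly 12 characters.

Line 1: ['play', 'bright'] (min_width=11, slack=1)
Line 2: ['low', 'is', 'good'] (min_width=11, slack=1)
Line 3: ['happy', 'deep'] (min_width=10, slack=2)
Line 4: ['yellow', 'no'] (min_width=9, slack=3)
Line 5: ['book', 'fire'] (min_width=9, slack=3)
Line 6: ['morning'] (min_width=7, slack=5)
Line 7: ['problem', 'frog'] (min_width=12, slack=0)
Line 8: ['ant', 'is', 'moon'] (min_width=11, slack=1)
Line 9: ['yellow'] (min_width=6, slack=6)

Answer: |play bright |
|low is good |
|happy deep  |
|yellow no   |
|book fire   |
|morning     |
|problem frog|
|ant is moon |
|yellow      |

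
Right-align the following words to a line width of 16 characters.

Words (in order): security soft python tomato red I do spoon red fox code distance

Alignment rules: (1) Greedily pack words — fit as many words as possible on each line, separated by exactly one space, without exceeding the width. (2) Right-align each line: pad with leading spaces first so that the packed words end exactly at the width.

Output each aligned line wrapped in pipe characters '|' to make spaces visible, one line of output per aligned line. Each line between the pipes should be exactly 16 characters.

Answer: |   security soft|
|   python tomato|
|  red I do spoon|
|    red fox code|
|        distance|

Derivation:
Line 1: ['security', 'soft'] (min_width=13, slack=3)
Line 2: ['python', 'tomato'] (min_width=13, slack=3)
Line 3: ['red', 'I', 'do', 'spoon'] (min_width=14, slack=2)
Line 4: ['red', 'fox', 'code'] (min_width=12, slack=4)
Line 5: ['distance'] (min_width=8, slack=8)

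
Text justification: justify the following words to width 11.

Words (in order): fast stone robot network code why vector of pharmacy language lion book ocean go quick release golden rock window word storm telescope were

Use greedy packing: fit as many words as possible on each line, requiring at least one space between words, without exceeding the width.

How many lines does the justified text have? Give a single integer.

Answer: 16

Derivation:
Line 1: ['fast', 'stone'] (min_width=10, slack=1)
Line 2: ['robot'] (min_width=5, slack=6)
Line 3: ['network'] (min_width=7, slack=4)
Line 4: ['code', 'why'] (min_width=8, slack=3)
Line 5: ['vector', 'of'] (min_width=9, slack=2)
Line 6: ['pharmacy'] (min_width=8, slack=3)
Line 7: ['language'] (min_width=8, slack=3)
Line 8: ['lion', 'book'] (min_width=9, slack=2)
Line 9: ['ocean', 'go'] (min_width=8, slack=3)
Line 10: ['quick'] (min_width=5, slack=6)
Line 11: ['release'] (min_width=7, slack=4)
Line 12: ['golden', 'rock'] (min_width=11, slack=0)
Line 13: ['window', 'word'] (min_width=11, slack=0)
Line 14: ['storm'] (min_width=5, slack=6)
Line 15: ['telescope'] (min_width=9, slack=2)
Line 16: ['were'] (min_width=4, slack=7)
Total lines: 16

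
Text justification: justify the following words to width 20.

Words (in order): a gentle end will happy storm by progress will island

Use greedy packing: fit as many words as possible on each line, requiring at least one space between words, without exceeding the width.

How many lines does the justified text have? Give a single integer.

Answer: 3

Derivation:
Line 1: ['a', 'gentle', 'end', 'will'] (min_width=17, slack=3)
Line 2: ['happy', 'storm', 'by'] (min_width=14, slack=6)
Line 3: ['progress', 'will', 'island'] (min_width=20, slack=0)
Total lines: 3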